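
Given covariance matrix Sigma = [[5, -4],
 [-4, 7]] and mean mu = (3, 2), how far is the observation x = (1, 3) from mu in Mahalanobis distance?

Step 1 — centre the observation: (x - mu) = (-2, 1).

Step 2 — invert Sigma. det(Sigma) = 5·7 - (-4)² = 19.
  Sigma^{-1} = (1/det) · [[d, -b], [-b, a]] = [[0.3684, 0.2105],
 [0.2105, 0.2632]].

Step 3 — form the quadratic (x - mu)^T · Sigma^{-1} · (x - mu):
  Sigma^{-1} · (x - mu) = (-0.5263, -0.1579).
  (x - mu)^T · [Sigma^{-1} · (x - mu)] = (-2)·(-0.5263) + (1)·(-0.1579) = 0.8947.

Step 4 — take square root: d = √(0.8947) ≈ 0.9459.

d(x, mu) = √(0.8947) ≈ 0.9459


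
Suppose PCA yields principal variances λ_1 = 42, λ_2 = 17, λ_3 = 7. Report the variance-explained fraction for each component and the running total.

Step 1 — total variance = trace(Sigma) = Σ λ_i = 42 + 17 + 7 = 66.

Step 2 — fraction explained by component i = λ_i / Σ λ:
  PC1: 42/66 = 0.6364
  PC2: 17/66 = 0.2576
  PC3: 7/66 = 0.1061

Step 3 — cumulative fraction after k components = (λ_1 + ... + λ_k) / Σ λ:
  k = 1: 42/66 = 0.6364
  k = 2: (42 + 17)/66 = 59/66 = 0.8939
  k = 3: (42 + 17 + 7)/66 = 66/66 = 1

Summary (fraction, with percent):

explained: PC1 0.6364 (63.64%), PC2 0.2576 (25.76%), PC3 0.1061 (10.61%);  cumulative: 0.6364, 0.8939, 1


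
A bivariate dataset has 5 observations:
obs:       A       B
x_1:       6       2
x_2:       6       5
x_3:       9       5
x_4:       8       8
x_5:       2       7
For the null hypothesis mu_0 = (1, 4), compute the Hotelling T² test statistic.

Step 1 — sample mean vector:
  mean(A) = (6 + 6 + 9 + 8 + 2) / 5 = 31/5 = 6.2
  mean(B) = (2 + 5 + 5 + 8 + 7) / 5 = 27/5 = 5.4
  x̄ = (6.2, 5.4),  deviation x̄ - mu_0 = (6.2, 5.4) - (1, 4) = (5.2, 1.4).

Step 2 — sample covariance matrix, S[i,j] = (1/(n-1)) · Σ_k (x_{k,i} - mean_i) · (x_{k,j} - mean_j), divisor n-1 = 4:
  S[A,A] = ((-0.2)·(-0.2) + (-0.2)·(-0.2) + (2.8)·(2.8) + (1.8)·(1.8) + (-4.2)·(-4.2)) / 4 = 28.8/4 = 7.2
  S[A,B] = ((-0.2)·(-3.4) + (-0.2)·(-0.4) + (2.8)·(-0.4) + (1.8)·(2.6) + (-4.2)·(1.6)) / 4 = -2.4/4 = -0.6
  S[B,B] = ((-3.4)·(-3.4) + (-0.4)·(-0.4) + (-0.4)·(-0.4) + (2.6)·(2.6) + (1.6)·(1.6)) / 4 = 21.2/4 = 5.3
  S = [[7.2, -0.6],
 [-0.6, 5.3]].

Step 3 — invert S. det(S) = 7.2·5.3 - (-0.6)² = 37.8.
  S^{-1} = (1/det) · [[d, -b], [-b, a]] = [[0.1402, 0.0159],
 [0.0159, 0.1905]].

Step 4 — quadratic form (x̄ - mu_0)^T · S^{-1} · (x̄ - mu_0):
  S^{-1} · (x̄ - mu_0) = (0.7513, 0.3492),
  (x̄ - mu_0)^T · [...] = (5.2)·(0.7513) + (1.4)·(0.3492) = 4.3958.

Step 5 — scale by n: T² = 5 · 4.3958 = 21.9788.

T² ≈ 21.9788


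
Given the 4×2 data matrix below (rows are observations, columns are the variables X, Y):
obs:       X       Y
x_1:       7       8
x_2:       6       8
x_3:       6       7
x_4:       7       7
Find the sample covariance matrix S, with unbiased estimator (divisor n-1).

Step 1 — column means:
  mean(X) = (7 + 6 + 6 + 7) / 4 = 26/4 = 6.5
  mean(Y) = (8 + 8 + 7 + 7) / 4 = 30/4 = 7.5

Step 2 — sample covariance S[i,j] = (1/(n-1)) · Σ_k (x_{k,i} - mean_i) · (x_{k,j} - mean_j), with n-1 = 3.
  S[X,X] = ((0.5)·(0.5) + (-0.5)·(-0.5) + (-0.5)·(-0.5) + (0.5)·(0.5)) / 3 = 1/3 = 0.3333
  S[X,Y] = ((0.5)·(0.5) + (-0.5)·(0.5) + (-0.5)·(-0.5) + (0.5)·(-0.5)) / 3 = 0/3 = 0
  S[Y,Y] = ((0.5)·(0.5) + (0.5)·(0.5) + (-0.5)·(-0.5) + (-0.5)·(-0.5)) / 3 = 1/3 = 0.3333

S is symmetric (S[j,i] = S[i,j]). Assembling:

S = [[0.3333, 0],
 [0, 0.3333]]


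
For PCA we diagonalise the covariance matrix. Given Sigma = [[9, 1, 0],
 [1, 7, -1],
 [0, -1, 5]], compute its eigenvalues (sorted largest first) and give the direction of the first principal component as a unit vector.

Step 1 — characteristic polynomial p(λ) = det(λI - Sigma) = λ³ - tr·λ² + c_1·λ - det, where tr = trace, c_1 = sum of the principal 2×2 minors, det = det(Sigma):
  tr = 9 + 7 + 5 = 21,
  c_1 = (9·7 - (1)²) + (9·5 - (0)²) + (7·5 - (-1)²) = 62 + 45 + 34 = 141,
  det = 9·(7·5 - (-1)²) - (1)·((1)·5 - (-1)·(0)) + (0)·((1)·(-1) - 7·(0)) = 9·(34) - (1)·(5) + (0)·(-1) = 301.
  So p(λ) = λ³ - 21λ² + 141λ - 301.
Step 2 — look for an integer root (rational root theorem: any rational root is an integer divisor of 301). Testing λ = 7:
  p(7) = 343 - 1029 + 987 - 301 = 0  ✓
  Dividing out (λ - 7): p(λ) = (λ - 7)(λ² - 14λ + 43).
Step 3 — remaining eigenvalues from the quadratic λ² - 14λ + 43 = 0:
  Δ = 14² - 4·43 = 196 - 172 = 24,  λ = (14 ± √24)/2 = (14 ± 4.899)/2 ≈ 9.4495 or 4.5505.
  Sorted: λ_1 = 9.4495,  λ_2 = 7,  λ_3 = 4.5505  (check: sum = 21 = tr ✓).

Step 4 — unit eigenvector for λ_1 ≈ 9.4495: v spans the null space of (Sigma - λ_1 I), whose rows are
  r_1 = (-0.4495, 1, 0),  r_2 = (1, -2.4495, -1),  r_3 = (0, -1, -4.4495).
  v is orthogonal to every row, so take v ∝ r_1 × r_2 = ((1)·(-1) - (0)·(-2.4495), (0)·(1) - (-0.4495)·(-1), (-0.4495)·(-2.4495) - (1)·(1)) ≈ (-1, -0.4495, 0.101).
  Rescale (multiply by -1 so the first nonzero entry is positive): u = (1, 0.4495, -0.101).
  ||u|| = √((1)² + (0.4495)² + (-0.101)²) = √(1.2122) ≈ 1.101,  v_1 = u/||u|| ≈ (0.9082, 0.4082, -0.0918) (||v_1|| = 1).

λ_1 = 9.4495,  λ_2 = 7,  λ_3 = 4.5505;  v_1 ≈ (0.9082, 0.4082, -0.0918)


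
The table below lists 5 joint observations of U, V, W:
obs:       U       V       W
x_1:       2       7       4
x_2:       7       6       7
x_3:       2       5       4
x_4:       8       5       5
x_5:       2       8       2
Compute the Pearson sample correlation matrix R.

Step 1 — column means:
  mean(U) = (2 + 7 + 2 + 8 + 2) / 5 = 21/5 = 4.2
  mean(V) = (7 + 6 + 5 + 5 + 8) / 5 = 31/5 = 6.2
  mean(W) = (4 + 7 + 4 + 5 + 2) / 5 = 22/5 = 4.4

Step 2 — sample variances and covariances s[i,j] = (1/(n-1)) · Σ_k (x_{k,i} - mean_i) · (x_{k,j} - mean_j), with n-1 = 4:
  s[U,U] = ((-2.2)·(-2.2) + (2.8)·(2.8) + (-2.2)·(-2.2) + (3.8)·(3.8) + (-2.2)·(-2.2)) / 4 = 36.8/4 = 9.2
  s[U,V] = ((-2.2)·(0.8) + (2.8)·(-0.2) + (-2.2)·(-1.2) + (3.8)·(-1.2) + (-2.2)·(1.8)) / 4 = -8.2/4 = -2.05
  s[U,W] = ((-2.2)·(-0.4) + (2.8)·(2.6) + (-2.2)·(-0.4) + (3.8)·(0.6) + (-2.2)·(-2.4)) / 4 = 16.6/4 = 4.15
  s[V,V] = ((0.8)·(0.8) + (-0.2)·(-0.2) + (-1.2)·(-1.2) + (-1.2)·(-1.2) + (1.8)·(1.8)) / 4 = 6.8/4 = 1.7
  s[V,W] = ((0.8)·(-0.4) + (-0.2)·(2.6) + (-1.2)·(-0.4) + (-1.2)·(0.6) + (1.8)·(-2.4)) / 4 = -5.4/4 = -1.35
  s[W,W] = ((-0.4)·(-0.4) + (2.6)·(2.6) + (-0.4)·(-0.4) + (0.6)·(0.6) + (-2.4)·(-2.4)) / 4 = 13.2/4 = 3.3
  Sample standard deviations s_i = √(s[i,i]):
  s(U) = √(9.2) = 3.0332
  s(V) = √(1.7) = 1.3038
  s(W) = √(3.3) = 1.8166

Step 3 — r_{ij} = s_{ij} / (s_i · s_j):
  r[U,U] = 1 (diagonal).
  r[U,V] = -2.05 / (3.0332 · 1.3038) = -2.05 / 3.9547 = -0.5184
  r[U,W] = 4.15 / (3.0332 · 1.8166) = 4.15 / 5.51 = 0.7532
  r[V,V] = 1 (diagonal).
  r[V,W] = -1.35 / (1.3038 · 1.8166) = -1.35 / 2.3685 = -0.57
  r[W,W] = 1 (diagonal).

R is symmetric with unit diagonal. Assembling:

R = [[1, -0.5184, 0.7532],
 [-0.5184, 1, -0.57],
 [0.7532, -0.57, 1]]


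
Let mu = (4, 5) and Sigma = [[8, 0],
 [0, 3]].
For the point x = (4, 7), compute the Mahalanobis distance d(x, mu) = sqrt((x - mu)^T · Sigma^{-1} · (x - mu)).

Step 1 — centre the observation: (x - mu) = (0, 2).

Step 2 — invert Sigma. det(Sigma) = 8·3 - (0)² = 24.
  Sigma^{-1} = (1/det) · [[d, -b], [-b, a]] = [[0.125, 0],
 [0, 0.3333]].

Step 3 — form the quadratic (x - mu)^T · Sigma^{-1} · (x - mu):
  Sigma^{-1} · (x - mu) = (0, 0.6667).
  (x - mu)^T · [Sigma^{-1} · (x - mu)] = (0)·(0) + (2)·(0.6667) = 1.3333.

Step 4 — take square root: d = √(1.3333) ≈ 1.1547.

d(x, mu) = √(1.3333) ≈ 1.1547


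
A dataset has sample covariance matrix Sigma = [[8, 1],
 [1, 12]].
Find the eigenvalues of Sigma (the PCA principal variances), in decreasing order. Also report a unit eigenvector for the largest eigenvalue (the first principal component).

Step 1 — characteristic polynomial of 2×2 Sigma:
  det(Sigma - λI) = λ² - trace · λ + det = 0.
  trace = 8 + 12 = 20, det = 8·12 - (1)² = 95.
Step 2 — discriminant:
  Δ = trace² - 4·det = 400 - 380 = 20.
Step 3 — eigenvalues:
  λ = (trace ± √Δ)/2 = (20 ± 4.4721)/2,
  λ_1 = 12.2361,  λ_2 = 7.7639.

Step 4 — unit eigenvector for λ_1: solve (Sigma - λ_1 I)v = 0. First row:
  (8 - 12.2361)·v_x + (1)·v_y = 0, i.e. (-4.2361)·v_x + (1)·v_y = 0,
  so v ∝ (b, λ_1 - a) = (1, 4.2361) = u.
  ||u|| = √((1)² + (4.2361)²) = √(18.9443) ≈ 4.3525,
  v_1 = u/||u|| ≈ (0.2298, 0.9732) (||v_1|| = 1).

λ_1 = 12.2361,  λ_2 = 7.7639;  v_1 ≈ (0.2298, 0.9732)


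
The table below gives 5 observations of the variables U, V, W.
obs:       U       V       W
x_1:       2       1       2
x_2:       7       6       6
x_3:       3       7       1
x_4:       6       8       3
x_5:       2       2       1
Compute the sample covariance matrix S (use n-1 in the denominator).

Step 1 — column means:
  mean(U) = (2 + 7 + 3 + 6 + 2) / 5 = 20/5 = 4
  mean(V) = (1 + 6 + 7 + 8 + 2) / 5 = 24/5 = 4.8
  mean(W) = (2 + 6 + 1 + 3 + 1) / 5 = 13/5 = 2.6

Step 2 — sample covariance S[i,j] = (1/(n-1)) · Σ_k (x_{k,i} - mean_i) · (x_{k,j} - mean_j), with n-1 = 4.
  S[U,U] = ((-2)·(-2) + (3)·(3) + (-1)·(-1) + (2)·(2) + (-2)·(-2)) / 4 = 22/4 = 5.5
  S[U,V] = ((-2)·(-3.8) + (3)·(1.2) + (-1)·(2.2) + (2)·(3.2) + (-2)·(-2.8)) / 4 = 21/4 = 5.25
  S[U,W] = ((-2)·(-0.6) + (3)·(3.4) + (-1)·(-1.6) + (2)·(0.4) + (-2)·(-1.6)) / 4 = 17/4 = 4.25
  S[V,V] = ((-3.8)·(-3.8) + (1.2)·(1.2) + (2.2)·(2.2) + (3.2)·(3.2) + (-2.8)·(-2.8)) / 4 = 38.8/4 = 9.7
  S[V,W] = ((-3.8)·(-0.6) + (1.2)·(3.4) + (2.2)·(-1.6) + (3.2)·(0.4) + (-2.8)·(-1.6)) / 4 = 8.6/4 = 2.15
  S[W,W] = ((-0.6)·(-0.6) + (3.4)·(3.4) + (-1.6)·(-1.6) + (0.4)·(0.4) + (-1.6)·(-1.6)) / 4 = 17.2/4 = 4.3

S is symmetric (S[j,i] = S[i,j]). Assembling:

S = [[5.5, 5.25, 4.25],
 [5.25, 9.7, 2.15],
 [4.25, 2.15, 4.3]]


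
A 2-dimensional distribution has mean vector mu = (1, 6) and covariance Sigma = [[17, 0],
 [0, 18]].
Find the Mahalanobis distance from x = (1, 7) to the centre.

Step 1 — centre the observation: (x - mu) = (0, 1).

Step 2 — invert Sigma. det(Sigma) = 17·18 - (0)² = 306.
  Sigma^{-1} = (1/det) · [[d, -b], [-b, a]] = [[0.0588, 0],
 [0, 0.0556]].

Step 3 — form the quadratic (x - mu)^T · Sigma^{-1} · (x - mu):
  Sigma^{-1} · (x - mu) = (0, 0.0556).
  (x - mu)^T · [Sigma^{-1} · (x - mu)] = (0)·(0) + (1)·(0.0556) = 0.0556.

Step 4 — take square root: d = √(0.0556) ≈ 0.2357.

d(x, mu) = √(0.0556) ≈ 0.2357


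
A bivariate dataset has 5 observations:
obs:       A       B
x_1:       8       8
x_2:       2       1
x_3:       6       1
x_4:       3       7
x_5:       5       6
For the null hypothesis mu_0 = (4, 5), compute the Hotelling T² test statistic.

Step 1 — sample mean vector:
  mean(A) = (8 + 2 + 6 + 3 + 5) / 5 = 24/5 = 4.8
  mean(B) = (8 + 1 + 1 + 7 + 6) / 5 = 23/5 = 4.6
  x̄ = (4.8, 4.6),  deviation x̄ - mu_0 = (4.8, 4.6) - (4, 5) = (0.8, -0.4).

Step 2 — sample covariance matrix, S[i,j] = (1/(n-1)) · Σ_k (x_{k,i} - mean_i) · (x_{k,j} - mean_j), divisor n-1 = 4:
  S[A,A] = ((3.2)·(3.2) + (-2.8)·(-2.8) + (1.2)·(1.2) + (-1.8)·(-1.8) + (0.2)·(0.2)) / 4 = 22.8/4 = 5.7
  S[A,B] = ((3.2)·(3.4) + (-2.8)·(-3.6) + (1.2)·(-3.6) + (-1.8)·(2.4) + (0.2)·(1.4)) / 4 = 12.6/4 = 3.15
  S[B,B] = ((3.4)·(3.4) + (-3.6)·(-3.6) + (-3.6)·(-3.6) + (2.4)·(2.4) + (1.4)·(1.4)) / 4 = 45.2/4 = 11.3
  S = [[5.7, 3.15],
 [3.15, 11.3]].

Step 3 — invert S. det(S) = 5.7·11.3 - (3.15)² = 54.4875.
  S^{-1} = (1/det) · [[d, -b], [-b, a]] = [[0.2074, -0.0578],
 [-0.0578, 0.1046]].

Step 4 — quadratic form (x̄ - mu_0)^T · S^{-1} · (x̄ - mu_0):
  S^{-1} · (x̄ - mu_0) = (0.189, -0.0881),
  (x̄ - mu_0)^T · [...] = (0.8)·(0.189) + (-0.4)·(-0.0881) = 0.1865.

Step 5 — scale by n: T² = 5 · 0.1865 = 0.9323.

T² ≈ 0.9323


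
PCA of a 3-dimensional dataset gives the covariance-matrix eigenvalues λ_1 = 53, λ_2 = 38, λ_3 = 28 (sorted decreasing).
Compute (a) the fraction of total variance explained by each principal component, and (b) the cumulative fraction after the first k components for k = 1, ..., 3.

Step 1 — total variance = trace(Sigma) = Σ λ_i = 53 + 38 + 28 = 119.

Step 2 — fraction explained by component i = λ_i / Σ λ:
  PC1: 53/119 = 0.4454
  PC2: 38/119 = 0.3193
  PC3: 28/119 = 0.2353

Step 3 — cumulative fraction after k components = (λ_1 + ... + λ_k) / Σ λ:
  k = 1: 53/119 = 0.4454
  k = 2: (53 + 38)/119 = 91/119 = 0.7647
  k = 3: (53 + 38 + 28)/119 = 119/119 = 1

Summary (fraction, with percent):

explained: PC1 0.4454 (44.54%), PC2 0.3193 (31.93%), PC3 0.2353 (23.53%);  cumulative: 0.4454, 0.7647, 1


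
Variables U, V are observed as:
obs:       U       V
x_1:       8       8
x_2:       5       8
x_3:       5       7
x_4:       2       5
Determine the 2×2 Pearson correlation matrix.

Step 1 — column means:
  mean(U) = (8 + 5 + 5 + 2) / 4 = 20/4 = 5
  mean(V) = (8 + 8 + 7 + 5) / 4 = 28/4 = 7

Step 2 — sample variances and covariances s[i,j] = (1/(n-1)) · Σ_k (x_{k,i} - mean_i) · (x_{k,j} - mean_j), with n-1 = 3:
  s[U,U] = ((3)·(3) + (0)·(0) + (0)·(0) + (-3)·(-3)) / 3 = 18/3 = 6
  s[U,V] = ((3)·(1) + (0)·(1) + (0)·(0) + (-3)·(-2)) / 3 = 9/3 = 3
  s[V,V] = ((1)·(1) + (1)·(1) + (0)·(0) + (-2)·(-2)) / 3 = 6/3 = 2
  Sample standard deviations s_i = √(s[i,i]):
  s(U) = √(6) = 2.4495
  s(V) = √(2) = 1.4142

Step 3 — r_{ij} = s_{ij} / (s_i · s_j):
  r[U,U] = 1 (diagonal).
  r[U,V] = 3 / (2.4495 · 1.4142) = 3 / 3.4641 = 0.866
  r[V,V] = 1 (diagonal).

R is symmetric with unit diagonal. Assembling:

R = [[1, 0.866],
 [0.866, 1]]


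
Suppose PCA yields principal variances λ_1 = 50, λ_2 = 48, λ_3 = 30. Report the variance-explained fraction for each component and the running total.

Step 1 — total variance = trace(Sigma) = Σ λ_i = 50 + 48 + 30 = 128.

Step 2 — fraction explained by component i = λ_i / Σ λ:
  PC1: 50/128 = 0.3906
  PC2: 48/128 = 0.375
  PC3: 30/128 = 0.2344

Step 3 — cumulative fraction after k components = (λ_1 + ... + λ_k) / Σ λ:
  k = 1: 50/128 = 0.3906
  k = 2: (50 + 48)/128 = 98/128 = 0.7656
  k = 3: (50 + 48 + 30)/128 = 128/128 = 1

Summary (fraction, with percent):

explained: PC1 0.3906 (39.06%), PC2 0.375 (37.5%), PC3 0.2344 (23.44%);  cumulative: 0.3906, 0.7656, 1


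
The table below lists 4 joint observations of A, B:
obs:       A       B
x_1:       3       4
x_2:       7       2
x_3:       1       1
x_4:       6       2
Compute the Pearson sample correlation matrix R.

Step 1 — column means:
  mean(A) = (3 + 7 + 1 + 6) / 4 = 17/4 = 4.25
  mean(B) = (4 + 2 + 1 + 2) / 4 = 9/4 = 2.25

Step 2 — sample variances and covariances s[i,j] = (1/(n-1)) · Σ_k (x_{k,i} - mean_i) · (x_{k,j} - mean_j), with n-1 = 3:
  s[A,A] = ((-1.25)·(-1.25) + (2.75)·(2.75) + (-3.25)·(-3.25) + (1.75)·(1.75)) / 3 = 22.75/3 = 7.5833
  s[A,B] = ((-1.25)·(1.75) + (2.75)·(-0.25) + (-3.25)·(-1.25) + (1.75)·(-0.25)) / 3 = 0.75/3 = 0.25
  s[B,B] = ((1.75)·(1.75) + (-0.25)·(-0.25) + (-1.25)·(-1.25) + (-0.25)·(-0.25)) / 3 = 4.75/3 = 1.5833
  Sample standard deviations s_i = √(s[i,i]):
  s(A) = √(7.5833) = 2.7538
  s(B) = √(1.5833) = 1.2583

Step 3 — r_{ij} = s_{ij} / (s_i · s_j):
  r[A,A] = 1 (diagonal).
  r[A,B] = 0.25 / (2.7538 · 1.2583) = 0.25 / 3.4651 = 0.0721
  r[B,B] = 1 (diagonal).

R is symmetric with unit diagonal. Assembling:

R = [[1, 0.0721],
 [0.0721, 1]]


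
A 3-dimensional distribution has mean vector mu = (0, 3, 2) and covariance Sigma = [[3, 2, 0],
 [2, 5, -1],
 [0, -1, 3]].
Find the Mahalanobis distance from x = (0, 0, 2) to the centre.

Step 1 — centre the observation: (x - mu) = (0, -3, 0).

Step 2 — invert Sigma (cofactor / det for 3×3, or solve directly):
  Sigma^{-1} = [[0.4667, -0.2, -0.0667],
 [-0.2, 0.3, 0.1],
 [-0.0667, 0.1, 0.3667]].

Step 3 — form the quadratic (x - mu)^T · Sigma^{-1} · (x - mu):
  Sigma^{-1} · (x - mu) = (0.6, -0.9, -0.3).
  (x - mu)^T · [Sigma^{-1} · (x - mu)] = (0)·(0.6) + (-3)·(-0.9) + (0)·(-0.3) = 2.7.

Step 4 — take square root: d = √(2.7) ≈ 1.6432.

d(x, mu) = √(2.7) ≈ 1.6432


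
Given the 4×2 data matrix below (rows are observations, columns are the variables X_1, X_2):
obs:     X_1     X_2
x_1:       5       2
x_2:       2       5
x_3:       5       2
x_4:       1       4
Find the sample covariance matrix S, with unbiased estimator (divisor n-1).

Step 1 — column means:
  mean(X_1) = (5 + 2 + 5 + 1) / 4 = 13/4 = 3.25
  mean(X_2) = (2 + 5 + 2 + 4) / 4 = 13/4 = 3.25

Step 2 — sample covariance S[i,j] = (1/(n-1)) · Σ_k (x_{k,i} - mean_i) · (x_{k,j} - mean_j), with n-1 = 3.
  S[X_1,X_1] = ((1.75)·(1.75) + (-1.25)·(-1.25) + (1.75)·(1.75) + (-2.25)·(-2.25)) / 3 = 12.75/3 = 4.25
  S[X_1,X_2] = ((1.75)·(-1.25) + (-1.25)·(1.75) + (1.75)·(-1.25) + (-2.25)·(0.75)) / 3 = -8.25/3 = -2.75
  S[X_2,X_2] = ((-1.25)·(-1.25) + (1.75)·(1.75) + (-1.25)·(-1.25) + (0.75)·(0.75)) / 3 = 6.75/3 = 2.25

S is symmetric (S[j,i] = S[i,j]). Assembling:

S = [[4.25, -2.75],
 [-2.75, 2.25]]


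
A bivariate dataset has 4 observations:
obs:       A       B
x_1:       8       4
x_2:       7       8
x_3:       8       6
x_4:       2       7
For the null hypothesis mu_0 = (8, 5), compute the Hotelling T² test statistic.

Step 1 — sample mean vector:
  mean(A) = (8 + 7 + 8 + 2) / 4 = 25/4 = 6.25
  mean(B) = (4 + 8 + 6 + 7) / 4 = 25/4 = 6.25
  x̄ = (6.25, 6.25),  deviation x̄ - mu_0 = (6.25, 6.25) - (8, 5) = (-1.75, 1.25).

Step 2 — sample covariance matrix, S[i,j] = (1/(n-1)) · Σ_k (x_{k,i} - mean_i) · (x_{k,j} - mean_j), divisor n-1 = 3:
  S[A,A] = ((1.75)·(1.75) + (0.75)·(0.75) + (1.75)·(1.75) + (-4.25)·(-4.25)) / 3 = 24.75/3 = 8.25
  S[A,B] = ((1.75)·(-2.25) + (0.75)·(1.75) + (1.75)·(-0.25) + (-4.25)·(0.75)) / 3 = -6.25/3 = -2.0833
  S[B,B] = ((-2.25)·(-2.25) + (1.75)·(1.75) + (-0.25)·(-0.25) + (0.75)·(0.75)) / 3 = 8.75/3 = 2.9167
  S = [[8.25, -2.0833],
 [-2.0833, 2.9167]].

Step 3 — invert S. det(S) = 8.25·2.9167 - (-2.0833)² = 19.7222.
  S^{-1} = (1/det) · [[d, -b], [-b, a]] = [[0.1479, 0.1056],
 [0.1056, 0.4183]].

Step 4 — quadratic form (x̄ - mu_0)^T · S^{-1} · (x̄ - mu_0):
  S^{-1} · (x̄ - mu_0) = (-0.1268, 0.338),
  (x̄ - mu_0)^T · [...] = (-1.75)·(-0.1268) + (1.25)·(0.338) = 0.6444.

Step 5 — scale by n: T² = 4 · 0.6444 = 2.5775.

T² ≈ 2.5775


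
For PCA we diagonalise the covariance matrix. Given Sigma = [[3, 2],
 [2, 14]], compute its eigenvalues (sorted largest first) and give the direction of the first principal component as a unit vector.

Step 1 — characteristic polynomial of 2×2 Sigma:
  det(Sigma - λI) = λ² - trace · λ + det = 0.
  trace = 3 + 14 = 17, det = 3·14 - (2)² = 38.
Step 2 — discriminant:
  Δ = trace² - 4·det = 289 - 152 = 137.
Step 3 — eigenvalues:
  λ = (trace ± √Δ)/2 = (17 ± 11.7047)/2,
  λ_1 = 14.3523,  λ_2 = 2.6477.

Step 4 — unit eigenvector for λ_1: solve (Sigma - λ_1 I)v = 0. First row:
  (3 - 14.3523)·v_x + (2)·v_y = 0, i.e. (-11.3523)·v_x + (2)·v_y = 0,
  so v ∝ (b, λ_1 - a) = (2, 11.3523) = u.
  ||u|| = √((2)² + (11.3523)²) = √(132.8758) ≈ 11.5272,
  v_1 = u/||u|| ≈ (0.1735, 0.9848) (||v_1|| = 1).

λ_1 = 14.3523,  λ_2 = 2.6477;  v_1 ≈ (0.1735, 0.9848)


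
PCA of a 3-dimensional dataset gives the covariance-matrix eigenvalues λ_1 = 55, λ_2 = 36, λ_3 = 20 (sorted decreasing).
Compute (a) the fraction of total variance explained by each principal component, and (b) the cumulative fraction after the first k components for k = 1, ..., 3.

Step 1 — total variance = trace(Sigma) = Σ λ_i = 55 + 36 + 20 = 111.

Step 2 — fraction explained by component i = λ_i / Σ λ:
  PC1: 55/111 = 0.4955
  PC2: 36/111 = 0.3243
  PC3: 20/111 = 0.1802

Step 3 — cumulative fraction after k components = (λ_1 + ... + λ_k) / Σ λ:
  k = 1: 55/111 = 0.4955
  k = 2: (55 + 36)/111 = 91/111 = 0.8198
  k = 3: (55 + 36 + 20)/111 = 111/111 = 1

Summary (fraction, with percent):

explained: PC1 0.4955 (49.55%), PC2 0.3243 (32.43%), PC3 0.1802 (18.02%);  cumulative: 0.4955, 0.8198, 1


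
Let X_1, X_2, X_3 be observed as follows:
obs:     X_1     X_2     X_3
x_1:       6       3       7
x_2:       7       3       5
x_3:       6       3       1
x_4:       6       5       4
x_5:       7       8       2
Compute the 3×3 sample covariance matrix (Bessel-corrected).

Step 1 — column means:
  mean(X_1) = (6 + 7 + 6 + 6 + 7) / 5 = 32/5 = 6.4
  mean(X_2) = (3 + 3 + 3 + 5 + 8) / 5 = 22/5 = 4.4
  mean(X_3) = (7 + 5 + 1 + 4 + 2) / 5 = 19/5 = 3.8

Step 2 — sample covariance S[i,j] = (1/(n-1)) · Σ_k (x_{k,i} - mean_i) · (x_{k,j} - mean_j), with n-1 = 4.
  S[X_1,X_1] = ((-0.4)·(-0.4) + (0.6)·(0.6) + (-0.4)·(-0.4) + (-0.4)·(-0.4) + (0.6)·(0.6)) / 4 = 1.2/4 = 0.3
  S[X_1,X_2] = ((-0.4)·(-1.4) + (0.6)·(-1.4) + (-0.4)·(-1.4) + (-0.4)·(0.6) + (0.6)·(3.6)) / 4 = 2.2/4 = 0.55
  S[X_1,X_3] = ((-0.4)·(3.2) + (0.6)·(1.2) + (-0.4)·(-2.8) + (-0.4)·(0.2) + (0.6)·(-1.8)) / 4 = -0.6/4 = -0.15
  S[X_2,X_2] = ((-1.4)·(-1.4) + (-1.4)·(-1.4) + (-1.4)·(-1.4) + (0.6)·(0.6) + (3.6)·(3.6)) / 4 = 19.2/4 = 4.8
  S[X_2,X_3] = ((-1.4)·(3.2) + (-1.4)·(1.2) + (-1.4)·(-2.8) + (0.6)·(0.2) + (3.6)·(-1.8)) / 4 = -8.6/4 = -2.15
  S[X_3,X_3] = ((3.2)·(3.2) + (1.2)·(1.2) + (-2.8)·(-2.8) + (0.2)·(0.2) + (-1.8)·(-1.8)) / 4 = 22.8/4 = 5.7

S is symmetric (S[j,i] = S[i,j]). Assembling:

S = [[0.3, 0.55, -0.15],
 [0.55, 4.8, -2.15],
 [-0.15, -2.15, 5.7]]


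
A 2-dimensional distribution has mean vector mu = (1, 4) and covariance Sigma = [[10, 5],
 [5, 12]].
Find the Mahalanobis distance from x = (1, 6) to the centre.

Step 1 — centre the observation: (x - mu) = (0, 2).

Step 2 — invert Sigma. det(Sigma) = 10·12 - (5)² = 95.
  Sigma^{-1} = (1/det) · [[d, -b], [-b, a]] = [[0.1263, -0.0526],
 [-0.0526, 0.1053]].

Step 3 — form the quadratic (x - mu)^T · Sigma^{-1} · (x - mu):
  Sigma^{-1} · (x - mu) = (-0.1053, 0.2105).
  (x - mu)^T · [Sigma^{-1} · (x - mu)] = (0)·(-0.1053) + (2)·(0.2105) = 0.4211.

Step 4 — take square root: d = √(0.4211) ≈ 0.6489.

d(x, mu) = √(0.4211) ≈ 0.6489


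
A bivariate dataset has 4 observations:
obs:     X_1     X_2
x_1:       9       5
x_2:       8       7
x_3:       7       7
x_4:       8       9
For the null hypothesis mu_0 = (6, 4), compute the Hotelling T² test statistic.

Step 1 — sample mean vector:
  mean(X_1) = (9 + 8 + 7 + 8) / 4 = 32/4 = 8
  mean(X_2) = (5 + 7 + 7 + 9) / 4 = 28/4 = 7
  x̄ = (8, 7),  deviation x̄ - mu_0 = (8, 7) - (6, 4) = (2, 3).

Step 2 — sample covariance matrix, S[i,j] = (1/(n-1)) · Σ_k (x_{k,i} - mean_i) · (x_{k,j} - mean_j), divisor n-1 = 3:
  S[X_1,X_1] = ((1)·(1) + (0)·(0) + (-1)·(-1) + (0)·(0)) / 3 = 2/3 = 0.6667
  S[X_1,X_2] = ((1)·(-2) + (0)·(0) + (-1)·(0) + (0)·(2)) / 3 = -2/3 = -0.6667
  S[X_2,X_2] = ((-2)·(-2) + (0)·(0) + (0)·(0) + (2)·(2)) / 3 = 8/3 = 2.6667
  S = [[0.6667, -0.6667],
 [-0.6667, 2.6667]].

Step 3 — invert S. det(S) = 0.6667·2.6667 - (-0.6667)² = 1.3333.
  S^{-1} = (1/det) · [[d, -b], [-b, a]] = [[2, 0.5],
 [0.5, 0.5]].

Step 4 — quadratic form (x̄ - mu_0)^T · S^{-1} · (x̄ - mu_0):
  S^{-1} · (x̄ - mu_0) = (5.5, 2.5),
  (x̄ - mu_0)^T · [...] = (2)·(5.5) + (3)·(2.5) = 18.5.

Step 5 — scale by n: T² = 4 · 18.5 = 74.

T² ≈ 74


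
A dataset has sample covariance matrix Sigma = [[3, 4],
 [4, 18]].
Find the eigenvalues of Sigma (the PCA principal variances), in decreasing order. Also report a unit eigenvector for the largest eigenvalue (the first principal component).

Step 1 — characteristic polynomial of 2×2 Sigma:
  det(Sigma - λI) = λ² - trace · λ + det = 0.
  trace = 3 + 18 = 21, det = 3·18 - (4)² = 38.
Step 2 — discriminant:
  Δ = trace² - 4·det = 441 - 152 = 289.
Step 3 — eigenvalues:
  λ = (trace ± √Δ)/2 = (21 ± 17)/2,
  λ_1 = 19,  λ_2 = 2.

Step 4 — unit eigenvector for λ_1: solve (Sigma - λ_1 I)v = 0. First row:
  (3 - 19)·v_x + (4)·v_y = 0, i.e. (-16)·v_x + (4)·v_y = 0,
  so v ∝ (b, λ_1 - a) = (4, 16) = u.
  ||u|| = √((4)² + (16)²) = √(272) ≈ 16.4924,
  v_1 = u/||u|| ≈ (0.2425, 0.9701) (||v_1|| = 1).

λ_1 = 19,  λ_2 = 2;  v_1 ≈ (0.2425, 0.9701)


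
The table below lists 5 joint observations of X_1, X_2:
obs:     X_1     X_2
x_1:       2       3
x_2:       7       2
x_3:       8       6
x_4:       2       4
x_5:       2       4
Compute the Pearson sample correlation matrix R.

Step 1 — column means:
  mean(X_1) = (2 + 7 + 8 + 2 + 2) / 5 = 21/5 = 4.2
  mean(X_2) = (3 + 2 + 6 + 4 + 4) / 5 = 19/5 = 3.8

Step 2 — sample variances and covariances s[i,j] = (1/(n-1)) · Σ_k (x_{k,i} - mean_i) · (x_{k,j} - mean_j), with n-1 = 4:
  s[X_1,X_1] = ((-2.2)·(-2.2) + (2.8)·(2.8) + (3.8)·(3.8) + (-2.2)·(-2.2) + (-2.2)·(-2.2)) / 4 = 36.8/4 = 9.2
  s[X_1,X_2] = ((-2.2)·(-0.8) + (2.8)·(-1.8) + (3.8)·(2.2) + (-2.2)·(0.2) + (-2.2)·(0.2)) / 4 = 4.2/4 = 1.05
  s[X_2,X_2] = ((-0.8)·(-0.8) + (-1.8)·(-1.8) + (2.2)·(2.2) + (0.2)·(0.2) + (0.2)·(0.2)) / 4 = 8.8/4 = 2.2
  Sample standard deviations s_i = √(s[i,i]):
  s(X_1) = √(9.2) = 3.0332
  s(X_2) = √(2.2) = 1.4832

Step 3 — r_{ij} = s_{ij} / (s_i · s_j):
  r[X_1,X_1] = 1 (diagonal).
  r[X_1,X_2] = 1.05 / (3.0332 · 1.4832) = 1.05 / 4.4989 = 0.2334
  r[X_2,X_2] = 1 (diagonal).

R is symmetric with unit diagonal. Assembling:

R = [[1, 0.2334],
 [0.2334, 1]]


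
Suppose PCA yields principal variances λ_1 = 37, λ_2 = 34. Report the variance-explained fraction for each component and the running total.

Step 1 — total variance = trace(Sigma) = Σ λ_i = 37 + 34 = 71.

Step 2 — fraction explained by component i = λ_i / Σ λ:
  PC1: 37/71 = 0.5211
  PC2: 34/71 = 0.4789

Step 3 — cumulative fraction after k components = (λ_1 + ... + λ_k) / Σ λ:
  k = 1: 37/71 = 0.5211
  k = 2: (37 + 34)/71 = 71/71 = 1

Summary (fraction, with percent):

explained: PC1 0.5211 (52.11%), PC2 0.4789 (47.89%);  cumulative: 0.5211, 1


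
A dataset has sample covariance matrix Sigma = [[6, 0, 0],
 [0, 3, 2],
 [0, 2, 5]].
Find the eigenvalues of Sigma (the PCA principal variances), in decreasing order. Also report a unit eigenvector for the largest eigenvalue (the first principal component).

Step 1 — characteristic polynomial p(λ) = det(λI - Sigma) = λ³ - tr·λ² + c_1·λ - det, where tr = trace, c_1 = sum of the principal 2×2 minors, det = det(Sigma):
  tr = 6 + 3 + 5 = 14,
  c_1 = (6·3 - (0)²) + (6·5 - (0)²) + (3·5 - (2)²) = 18 + 30 + 11 = 59,
  det = 6·(3·5 - (2)²) - (0)·((0)·5 - (2)·(0)) + (0)·((0)·(2) - 3·(0)) = 6·(11) - (0)·(0) + (0)·(0) = 66.
  So p(λ) = λ³ - 14λ² + 59λ - 66.
Step 2 — look for an integer root (rational root theorem: any rational root is an integer divisor of 66). Testing λ = 6:
  p(6) = 216 - 504 + 354 - 66 = 0  ✓
  Dividing out (λ - 6): p(λ) = (λ - 6)(λ² - 8λ + 11).
Step 3 — remaining eigenvalues from the quadratic λ² - 8λ + 11 = 0:
  Δ = 8² - 4·11 = 64 - 44 = 20,  λ = (8 ± √20)/2 = (8 ± 4.4721)/2 ≈ 6.2361 or 1.7639.
  Sorted: λ_1 = 6.2361,  λ_2 = 6,  λ_3 = 1.7639  (check: sum = 14 = tr ✓).

Step 4 — unit eigenvector for λ_1 ≈ 6.2361: v spans the null space of (Sigma - λ_1 I), whose rows are
  r_1 = (-0.2361, 0, 0),  r_2 = (0, -3.2361, 2),  r_3 = (0, 2, -1.2361).
  v is orthogonal to every row, so take v ∝ r_1 × r_2 = ((0)·(2) - (0)·(-3.2361), (0)·(0) - (-0.2361)·(2), (-0.2361)·(-3.2361) - (0)·(0)) ≈ (0, 0.4721, 0.7639).
  Let u = (0, 0.4721, 0.7639).
  ||u|| = √((0)² + (0.4721)² + (0.7639)²) = √(0.8065) ≈ 0.8981,  v_1 = u/||u|| ≈ (0, 0.5257, 0.8507) (||v_1|| = 1).

λ_1 = 6.2361,  λ_2 = 6,  λ_3 = 1.7639;  v_1 ≈ (0, 0.5257, 0.8507)


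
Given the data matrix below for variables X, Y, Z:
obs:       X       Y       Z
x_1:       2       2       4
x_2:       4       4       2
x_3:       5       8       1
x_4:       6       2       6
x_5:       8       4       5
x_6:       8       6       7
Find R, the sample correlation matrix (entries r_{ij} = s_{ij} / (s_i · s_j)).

Step 1 — column means:
  mean(X) = (2 + 4 + 5 + 6 + 8 + 8) / 6 = 33/6 = 5.5
  mean(Y) = (2 + 4 + 8 + 2 + 4 + 6) / 6 = 26/6 = 4.3333
  mean(Z) = (4 + 2 + 1 + 6 + 5 + 7) / 6 = 25/6 = 4.1667

Step 2 — sample variances and covariances s[i,j] = (1/(n-1)) · Σ_k (x_{k,i} - mean_i) · (x_{k,j} - mean_j), with n-1 = 5:
  s[X,X] = ((-3.5)·(-3.5) + (-1.5)·(-1.5) + (-0.5)·(-0.5) + (0.5)·(0.5) + (2.5)·(2.5) + (2.5)·(2.5)) / 5 = 27.5/5 = 5.5
  s[X,Y] = ((-3.5)·(-2.3333) + (-1.5)·(-0.3333) + (-0.5)·(3.6667) + (0.5)·(-2.3333) + (2.5)·(-0.3333) + (2.5)·(1.6667)) / 5 = 9/5 = 1.8
  s[X,Z] = ((-3.5)·(-0.1667) + (-1.5)·(-2.1667) + (-0.5)·(-3.1667) + (0.5)·(1.8333) + (2.5)·(0.8333) + (2.5)·(2.8333)) / 5 = 15.5/5 = 3.1
  s[Y,Y] = ((-2.3333)·(-2.3333) + (-0.3333)·(-0.3333) + (3.6667)·(3.6667) + (-2.3333)·(-2.3333) + (-0.3333)·(-0.3333) + (1.6667)·(1.6667)) / 5 = 27.3333/5 = 5.4667
  s[Y,Z] = ((-2.3333)·(-0.1667) + (-0.3333)·(-2.1667) + (3.6667)·(-3.1667) + (-2.3333)·(1.8333) + (-0.3333)·(0.8333) + (1.6667)·(2.8333)) / 5 = -10.3333/5 = -2.0667
  s[Z,Z] = ((-0.1667)·(-0.1667) + (-2.1667)·(-2.1667) + (-3.1667)·(-3.1667) + (1.8333)·(1.8333) + (0.8333)·(0.8333) + (2.8333)·(2.8333)) / 5 = 26.8333/5 = 5.3667
  Sample standard deviations s_i = √(s[i,i]):
  s(X) = √(5.5) = 2.3452
  s(Y) = √(5.4667) = 2.3381
  s(Z) = √(5.3667) = 2.3166

Step 3 — r_{ij} = s_{ij} / (s_i · s_j):
  r[X,X] = 1 (diagonal).
  r[X,Y] = 1.8 / (2.3452 · 2.3381) = 1.8 / 5.4833 = 0.3283
  r[X,Z] = 3.1 / (2.3452 · 2.3166) = 3.1 / 5.4329 = 0.5706
  r[Y,Y] = 1 (diagonal).
  r[Y,Z] = -2.0667 / (2.3381 · 2.3166) = -2.0667 / 5.4164 = -0.3816
  r[Z,Z] = 1 (diagonal).

R is symmetric with unit diagonal. Assembling:

R = [[1, 0.3283, 0.5706],
 [0.3283, 1, -0.3816],
 [0.5706, -0.3816, 1]]


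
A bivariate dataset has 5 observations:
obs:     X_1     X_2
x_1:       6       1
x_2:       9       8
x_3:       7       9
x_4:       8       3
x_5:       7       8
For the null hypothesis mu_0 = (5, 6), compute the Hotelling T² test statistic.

Step 1 — sample mean vector:
  mean(X_1) = (6 + 9 + 7 + 8 + 7) / 5 = 37/5 = 7.4
  mean(X_2) = (1 + 8 + 9 + 3 + 8) / 5 = 29/5 = 5.8
  x̄ = (7.4, 5.8),  deviation x̄ - mu_0 = (7.4, 5.8) - (5, 6) = (2.4, -0.2).

Step 2 — sample covariance matrix, S[i,j] = (1/(n-1)) · Σ_k (x_{k,i} - mean_i) · (x_{k,j} - mean_j), divisor n-1 = 4:
  S[X_1,X_1] = ((-1.4)·(-1.4) + (1.6)·(1.6) + (-0.4)·(-0.4) + (0.6)·(0.6) + (-0.4)·(-0.4)) / 4 = 5.2/4 = 1.3
  S[X_1,X_2] = ((-1.4)·(-4.8) + (1.6)·(2.2) + (-0.4)·(3.2) + (0.6)·(-2.8) + (-0.4)·(2.2)) / 4 = 6.4/4 = 1.6
  S[X_2,X_2] = ((-4.8)·(-4.8) + (2.2)·(2.2) + (3.2)·(3.2) + (-2.8)·(-2.8) + (2.2)·(2.2)) / 4 = 50.8/4 = 12.7
  S = [[1.3, 1.6],
 [1.6, 12.7]].

Step 3 — invert S. det(S) = 1.3·12.7 - (1.6)² = 13.95.
  S^{-1} = (1/det) · [[d, -b], [-b, a]] = [[0.9104, -0.1147],
 [-0.1147, 0.0932]].

Step 4 — quadratic form (x̄ - mu_0)^T · S^{-1} · (x̄ - mu_0):
  S^{-1} · (x̄ - mu_0) = (2.2079, -0.2939),
  (x̄ - mu_0)^T · [...] = (2.4)·(2.2079) + (-0.2)·(-0.2939) = 5.3577.

Step 5 — scale by n: T² = 5 · 5.3577 = 26.7885.

T² ≈ 26.7885


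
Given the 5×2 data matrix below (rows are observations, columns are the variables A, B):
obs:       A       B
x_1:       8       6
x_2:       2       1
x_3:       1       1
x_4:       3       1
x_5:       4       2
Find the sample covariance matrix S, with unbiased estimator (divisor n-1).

Step 1 — column means:
  mean(A) = (8 + 2 + 1 + 3 + 4) / 5 = 18/5 = 3.6
  mean(B) = (6 + 1 + 1 + 1 + 2) / 5 = 11/5 = 2.2

Step 2 — sample covariance S[i,j] = (1/(n-1)) · Σ_k (x_{k,i} - mean_i) · (x_{k,j} - mean_j), with n-1 = 4.
  S[A,A] = ((4.4)·(4.4) + (-1.6)·(-1.6) + (-2.6)·(-2.6) + (-0.6)·(-0.6) + (0.4)·(0.4)) / 4 = 29.2/4 = 7.3
  S[A,B] = ((4.4)·(3.8) + (-1.6)·(-1.2) + (-2.6)·(-1.2) + (-0.6)·(-1.2) + (0.4)·(-0.2)) / 4 = 22.4/4 = 5.6
  S[B,B] = ((3.8)·(3.8) + (-1.2)·(-1.2) + (-1.2)·(-1.2) + (-1.2)·(-1.2) + (-0.2)·(-0.2)) / 4 = 18.8/4 = 4.7

S is symmetric (S[j,i] = S[i,j]). Assembling:

S = [[7.3, 5.6],
 [5.6, 4.7]]


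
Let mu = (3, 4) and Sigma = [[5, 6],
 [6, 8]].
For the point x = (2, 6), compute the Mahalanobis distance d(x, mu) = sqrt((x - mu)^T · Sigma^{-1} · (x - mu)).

Step 1 — centre the observation: (x - mu) = (-1, 2).

Step 2 — invert Sigma. det(Sigma) = 5·8 - (6)² = 4.
  Sigma^{-1} = (1/det) · [[d, -b], [-b, a]] = [[2, -1.5],
 [-1.5, 1.25]].

Step 3 — form the quadratic (x - mu)^T · Sigma^{-1} · (x - mu):
  Sigma^{-1} · (x - mu) = (-5, 4).
  (x - mu)^T · [Sigma^{-1} · (x - mu)] = (-1)·(-5) + (2)·(4) = 13.

Step 4 — take square root: d = √(13) ≈ 3.6056.

d(x, mu) = √(13) ≈ 3.6056


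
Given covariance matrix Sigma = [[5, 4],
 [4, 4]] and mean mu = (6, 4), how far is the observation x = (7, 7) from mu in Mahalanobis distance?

Step 1 — centre the observation: (x - mu) = (1, 3).

Step 2 — invert Sigma. det(Sigma) = 5·4 - (4)² = 4.
  Sigma^{-1} = (1/det) · [[d, -b], [-b, a]] = [[1, -1],
 [-1, 1.25]].

Step 3 — form the quadratic (x - mu)^T · Sigma^{-1} · (x - mu):
  Sigma^{-1} · (x - mu) = (-2, 2.75).
  (x - mu)^T · [Sigma^{-1} · (x - mu)] = (1)·(-2) + (3)·(2.75) = 6.25.

Step 4 — take square root: d = √(6.25) ≈ 2.5.

d(x, mu) = √(6.25) ≈ 2.5


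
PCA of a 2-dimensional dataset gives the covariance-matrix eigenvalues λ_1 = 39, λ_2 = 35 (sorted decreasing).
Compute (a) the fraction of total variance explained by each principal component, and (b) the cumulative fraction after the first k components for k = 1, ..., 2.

Step 1 — total variance = trace(Sigma) = Σ λ_i = 39 + 35 = 74.

Step 2 — fraction explained by component i = λ_i / Σ λ:
  PC1: 39/74 = 0.527
  PC2: 35/74 = 0.473

Step 3 — cumulative fraction after k components = (λ_1 + ... + λ_k) / Σ λ:
  k = 1: 39/74 = 0.527
  k = 2: (39 + 35)/74 = 74/74 = 1

Summary (fraction, with percent):

explained: PC1 0.527 (52.7%), PC2 0.473 (47.3%);  cumulative: 0.527, 1


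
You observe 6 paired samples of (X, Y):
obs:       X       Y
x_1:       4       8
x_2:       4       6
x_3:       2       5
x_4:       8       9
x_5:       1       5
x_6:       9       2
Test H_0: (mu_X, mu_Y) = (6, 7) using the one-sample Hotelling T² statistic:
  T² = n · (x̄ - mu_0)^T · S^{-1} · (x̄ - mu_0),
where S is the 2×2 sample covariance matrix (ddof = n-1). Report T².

Step 1 — sample mean vector:
  mean(X) = (4 + 4 + 2 + 8 + 1 + 9) / 6 = 28/6 = 4.6667
  mean(Y) = (8 + 6 + 5 + 9 + 5 + 2) / 6 = 35/6 = 5.8333
  x̄ = (4.6667, 5.8333),  deviation x̄ - mu_0 = (4.6667, 5.8333) - (6, 7) = (-1.3333, -1.1667).

Step 2 — sample covariance matrix, S[i,j] = (1/(n-1)) · Σ_k (x_{k,i} - mean_i) · (x_{k,j} - mean_j), divisor n-1 = 5:
  S[X,X] = ((-0.6667)·(-0.6667) + (-0.6667)·(-0.6667) + (-2.6667)·(-2.6667) + (3.3333)·(3.3333) + (-3.6667)·(-3.6667) + (4.3333)·(4.3333)) / 5 = 51.3333/5 = 10.2667
  S[X,Y] = ((-0.6667)·(2.1667) + (-0.6667)·(0.1667) + (-2.6667)·(-0.8333) + (3.3333)·(3.1667) + (-3.6667)·(-0.8333) + (4.3333)·(-3.8333)) / 5 = -2.3333/5 = -0.4667
  S[Y,Y] = ((2.1667)·(2.1667) + (0.1667)·(0.1667) + (-0.8333)·(-0.8333) + (3.1667)·(3.1667) + (-0.8333)·(-0.8333) + (-3.8333)·(-3.8333)) / 5 = 30.8333/5 = 6.1667
  S = [[10.2667, -0.4667],
 [-0.4667, 6.1667]].

Step 3 — invert S. det(S) = 10.2667·6.1667 - (-0.4667)² = 63.0933.
  S^{-1} = (1/det) · [[d, -b], [-b, a]] = [[0.0977, 0.0074],
 [0.0074, 0.1627]].

Step 4 — quadratic form (x̄ - mu_0)^T · S^{-1} · (x̄ - mu_0):
  S^{-1} · (x̄ - mu_0) = (-0.1389, -0.1997),
  (x̄ - mu_0)^T · [...] = (-1.3333)·(-0.1389) + (-1.1667)·(-0.1997) = 0.4183.

Step 5 — scale by n: T² = 6 · 0.4183 = 2.5095.

T² ≈ 2.5095


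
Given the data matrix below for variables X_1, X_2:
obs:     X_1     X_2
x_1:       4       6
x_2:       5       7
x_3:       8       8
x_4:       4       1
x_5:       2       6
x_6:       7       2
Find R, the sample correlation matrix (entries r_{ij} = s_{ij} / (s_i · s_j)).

Step 1 — column means:
  mean(X_1) = (4 + 5 + 8 + 4 + 2 + 7) / 6 = 30/6 = 5
  mean(X_2) = (6 + 7 + 8 + 1 + 6 + 2) / 6 = 30/6 = 5

Step 2 — sample variances and covariances s[i,j] = (1/(n-1)) · Σ_k (x_{k,i} - mean_i) · (x_{k,j} - mean_j), with n-1 = 5:
  s[X_1,X_1] = ((-1)·(-1) + (0)·(0) + (3)·(3) + (-1)·(-1) + (-3)·(-3) + (2)·(2)) / 5 = 24/5 = 4.8
  s[X_1,X_2] = ((-1)·(1) + (0)·(2) + (3)·(3) + (-1)·(-4) + (-3)·(1) + (2)·(-3)) / 5 = 3/5 = 0.6
  s[X_2,X_2] = ((1)·(1) + (2)·(2) + (3)·(3) + (-4)·(-4) + (1)·(1) + (-3)·(-3)) / 5 = 40/5 = 8
  Sample standard deviations s_i = √(s[i,i]):
  s(X_1) = √(4.8) = 2.1909
  s(X_2) = √(8) = 2.8284

Step 3 — r_{ij} = s_{ij} / (s_i · s_j):
  r[X_1,X_1] = 1 (diagonal).
  r[X_1,X_2] = 0.6 / (2.1909 · 2.8284) = 0.6 / 6.1968 = 0.0968
  r[X_2,X_2] = 1 (diagonal).

R is symmetric with unit diagonal. Assembling:

R = [[1, 0.0968],
 [0.0968, 1]]


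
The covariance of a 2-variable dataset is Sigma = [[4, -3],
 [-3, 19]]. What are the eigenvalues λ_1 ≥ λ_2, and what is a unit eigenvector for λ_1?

Step 1 — characteristic polynomial of 2×2 Sigma:
  det(Sigma - λI) = λ² - trace · λ + det = 0.
  trace = 4 + 19 = 23, det = 4·19 - (-3)² = 67.
Step 2 — discriminant:
  Δ = trace² - 4·det = 529 - 268 = 261.
Step 3 — eigenvalues:
  λ = (trace ± √Δ)/2 = (23 ± 16.1555)/2,
  λ_1 = 19.5777,  λ_2 = 3.4223.

Step 4 — unit eigenvector for λ_1: solve (Sigma - λ_1 I)v = 0. First row:
  (4 - 19.5777)·v_x + (-3)·v_y = 0, i.e. (-15.5777)·v_x + (-3)·v_y = 0,
  so v ∝ (b, λ_1 - a) = (-3, 15.5777); multiply by -1 so the first entry is positive: u = (3, -15.5777).
  ||u|| = √((3)² + (-15.5777)²) = √(251.6662) ≈ 15.864,
  v_1 = u/||u|| ≈ (0.1891, -0.982) (||v_1|| = 1).

λ_1 = 19.5777,  λ_2 = 3.4223;  v_1 ≈ (0.1891, -0.982)


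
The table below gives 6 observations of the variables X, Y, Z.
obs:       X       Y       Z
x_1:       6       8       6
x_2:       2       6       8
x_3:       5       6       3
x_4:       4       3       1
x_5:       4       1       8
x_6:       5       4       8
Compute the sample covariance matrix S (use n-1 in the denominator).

Step 1 — column means:
  mean(X) = (6 + 2 + 5 + 4 + 4 + 5) / 6 = 26/6 = 4.3333
  mean(Y) = (8 + 6 + 6 + 3 + 1 + 4) / 6 = 28/6 = 4.6667
  mean(Z) = (6 + 8 + 3 + 1 + 8 + 8) / 6 = 34/6 = 5.6667

Step 2 — sample covariance S[i,j] = (1/(n-1)) · Σ_k (x_{k,i} - mean_i) · (x_{k,j} - mean_j), with n-1 = 5.
  S[X,X] = ((1.6667)·(1.6667) + (-2.3333)·(-2.3333) + (0.6667)·(0.6667) + (-0.3333)·(-0.3333) + (-0.3333)·(-0.3333) + (0.6667)·(0.6667)) / 5 = 9.3333/5 = 1.8667
  S[X,Y] = ((1.6667)·(3.3333) + (-2.3333)·(1.3333) + (0.6667)·(1.3333) + (-0.3333)·(-1.6667) + (-0.3333)·(-3.6667) + (0.6667)·(-0.6667)) / 5 = 4.6667/5 = 0.9333
  S[X,Z] = ((1.6667)·(0.3333) + (-2.3333)·(2.3333) + (0.6667)·(-2.6667) + (-0.3333)·(-4.6667) + (-0.3333)·(2.3333) + (0.6667)·(2.3333)) / 5 = -4.3333/5 = -0.8667
  S[Y,Y] = ((3.3333)·(3.3333) + (1.3333)·(1.3333) + (1.3333)·(1.3333) + (-1.6667)·(-1.6667) + (-3.6667)·(-3.6667) + (-0.6667)·(-0.6667)) / 5 = 31.3333/5 = 6.2667
  S[Y,Z] = ((3.3333)·(0.3333) + (1.3333)·(2.3333) + (1.3333)·(-2.6667) + (-1.6667)·(-4.6667) + (-3.6667)·(2.3333) + (-0.6667)·(2.3333)) / 5 = -1.6667/5 = -0.3333
  S[Z,Z] = ((0.3333)·(0.3333) + (2.3333)·(2.3333) + (-2.6667)·(-2.6667) + (-4.6667)·(-4.6667) + (2.3333)·(2.3333) + (2.3333)·(2.3333)) / 5 = 45.3333/5 = 9.0667

S is symmetric (S[j,i] = S[i,j]). Assembling:

S = [[1.8667, 0.9333, -0.8667],
 [0.9333, 6.2667, -0.3333],
 [-0.8667, -0.3333, 9.0667]]


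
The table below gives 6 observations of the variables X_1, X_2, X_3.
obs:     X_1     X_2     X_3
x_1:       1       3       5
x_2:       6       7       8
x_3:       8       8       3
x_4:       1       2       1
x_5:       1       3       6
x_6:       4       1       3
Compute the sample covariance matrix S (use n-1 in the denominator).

Step 1 — column means:
  mean(X_1) = (1 + 6 + 8 + 1 + 1 + 4) / 6 = 21/6 = 3.5
  mean(X_2) = (3 + 7 + 8 + 2 + 3 + 1) / 6 = 24/6 = 4
  mean(X_3) = (5 + 8 + 3 + 1 + 6 + 3) / 6 = 26/6 = 4.3333

Step 2 — sample covariance S[i,j] = (1/(n-1)) · Σ_k (x_{k,i} - mean_i) · (x_{k,j} - mean_j), with n-1 = 5.
  S[X_1,X_1] = ((-2.5)·(-2.5) + (2.5)·(2.5) + (4.5)·(4.5) + (-2.5)·(-2.5) + (-2.5)·(-2.5) + (0.5)·(0.5)) / 5 = 45.5/5 = 9.1
  S[X_1,X_2] = ((-2.5)·(-1) + (2.5)·(3) + (4.5)·(4) + (-2.5)·(-2) + (-2.5)·(-1) + (0.5)·(-3)) / 5 = 34/5 = 6.8
  S[X_1,X_3] = ((-2.5)·(0.6667) + (2.5)·(3.6667) + (4.5)·(-1.3333) + (-2.5)·(-3.3333) + (-2.5)·(1.6667) + (0.5)·(-1.3333)) / 5 = 5/5 = 1
  S[X_2,X_2] = ((-1)·(-1) + (3)·(3) + (4)·(4) + (-2)·(-2) + (-1)·(-1) + (-3)·(-3)) / 5 = 40/5 = 8
  S[X_2,X_3] = ((-1)·(0.6667) + (3)·(3.6667) + (4)·(-1.3333) + (-2)·(-3.3333) + (-1)·(1.6667) + (-3)·(-1.3333)) / 5 = 14/5 = 2.8
  S[X_3,X_3] = ((0.6667)·(0.6667) + (3.6667)·(3.6667) + (-1.3333)·(-1.3333) + (-3.3333)·(-3.3333) + (1.6667)·(1.6667) + (-1.3333)·(-1.3333)) / 5 = 31.3333/5 = 6.2667

S is symmetric (S[j,i] = S[i,j]). Assembling:

S = [[9.1, 6.8, 1],
 [6.8, 8, 2.8],
 [1, 2.8, 6.2667]]
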